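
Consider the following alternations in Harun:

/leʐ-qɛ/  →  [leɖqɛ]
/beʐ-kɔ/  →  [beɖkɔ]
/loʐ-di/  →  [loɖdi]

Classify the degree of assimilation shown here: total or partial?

partial assimilation

Comparing underlying and surface forms, /ʐ/ → [ɖ] is the alternation; the neighbouring /q/ is constant.
The change fricative → stop matches the manner of the following /q/, identifying this as manner assimilation.
Place and voice are unchanged, so the assimilation is partial, not total.
The same holds elsewhere in the data: /ʐ/ → [ɖ] before /k/ (fricative → stop, matching a stop); /ʐ/ → [ɖ] before /d/ (fricative → stop, matching a stop) — only manner changes, and always toward the following segment.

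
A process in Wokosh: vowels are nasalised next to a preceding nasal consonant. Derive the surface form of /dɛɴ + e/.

/e/ sits next to the nasal /ɴ/ and is therefore nasalised to [ẽ].

[dɛɴẽ]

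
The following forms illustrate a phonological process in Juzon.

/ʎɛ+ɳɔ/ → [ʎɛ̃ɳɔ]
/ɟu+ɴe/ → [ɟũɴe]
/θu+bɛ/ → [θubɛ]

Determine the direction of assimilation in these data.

The vowel /ɛ/ surfaces as nasalised [ɛ̃] next to the following nasal /ɳ/ — it has acquired the [+nasal] feature of its neighbour.
Likewise in the remaining data: /u/ → [ũ] before /ɴ/ — each time a vowel is nasalised next to a following nasal.
No change occurs in [θubɛ] because the vowel at the boundary is adjacent to an oral consonant, not a nasal (/u/ next to /b/).
Because the conditioning nasal is to the right of the vowel that changes, the process is regressive (anticipatory).

regressive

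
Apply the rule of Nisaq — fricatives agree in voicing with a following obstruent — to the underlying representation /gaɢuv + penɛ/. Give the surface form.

/v/ is a voiced labiodental fricative. The following trigger /p/ is voiceless, so /v/ must become voiceless as well.
The voiceless labiodental fricative is [f], so /v/ → [f].

[gaɢufpenɛ]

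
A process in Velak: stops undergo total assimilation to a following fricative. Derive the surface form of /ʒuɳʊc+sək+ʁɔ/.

[ʒuɳʊssəʁʁɔ]

/c/ is the segment targeted by the rule; it sits immediately before /s/, so it assimilates completely and surfaces as [s].
At the second juncture, /k/ likewise becomes [ʁ] adjacent to /ʁ/.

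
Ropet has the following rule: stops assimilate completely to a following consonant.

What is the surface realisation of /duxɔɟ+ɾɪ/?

/ɟ/ is the segment targeted by the rule; it sits immediately before /ɾ/, so it assimilates completely and surfaces as [ɾ].

[duxɔɾɾɪ]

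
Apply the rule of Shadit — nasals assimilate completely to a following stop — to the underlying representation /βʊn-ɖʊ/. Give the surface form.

[βʊɖɖʊ]

/n/ is the segment targeted by the rule; it sits immediately before /ɖ/, so it assimilates completely and surfaces as [ɖ].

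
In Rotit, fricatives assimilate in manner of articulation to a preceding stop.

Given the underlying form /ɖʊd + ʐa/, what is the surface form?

[ɖʊdɖa]

/ʐ/ is a voiced retroflex fricative. The preceding trigger /d/ is a stop, so /ʐ/ must become a stop as well.
The voiced retroflex stop is [ɖ], so /ʐ/ → [ɖ].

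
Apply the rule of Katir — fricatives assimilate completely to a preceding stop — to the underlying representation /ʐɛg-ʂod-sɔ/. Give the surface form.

/ʂ/ is the segment targeted by the rule; it sits immediately after /g/, so it assimilates completely and surfaces as [g].
At the second juncture, /s/ likewise becomes [d] adjacent to /d/.

[ʐɛggoddɔ]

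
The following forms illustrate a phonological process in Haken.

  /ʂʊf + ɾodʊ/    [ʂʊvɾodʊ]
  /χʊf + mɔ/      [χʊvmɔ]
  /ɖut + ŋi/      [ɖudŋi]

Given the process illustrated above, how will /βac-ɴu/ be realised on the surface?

[βaɟɴu]

The data show regressive voicing assimilation: /f/ → [v] before /ɾ/; /f/ → [v] before /m/; /t/ → [d] before /ŋ/. In each pair only voicing changes, matching the following consonant, while place and manner stay constant.
The rule targets /c/ (voiceless palatal stop), which sits before the trigger /ɴ/ (voiced).
The voiced palatal stop is [ɟ], so /c/ → [ɟ].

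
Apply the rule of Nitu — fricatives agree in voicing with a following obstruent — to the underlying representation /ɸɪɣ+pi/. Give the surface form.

[ɸɪxpi]

/ɣ/ is a voiced velar fricative. The following trigger /p/ is voiceless, so /ɣ/ must become voiceless as well.
The voiceless velar fricative is [x], so /ɣ/ → [x].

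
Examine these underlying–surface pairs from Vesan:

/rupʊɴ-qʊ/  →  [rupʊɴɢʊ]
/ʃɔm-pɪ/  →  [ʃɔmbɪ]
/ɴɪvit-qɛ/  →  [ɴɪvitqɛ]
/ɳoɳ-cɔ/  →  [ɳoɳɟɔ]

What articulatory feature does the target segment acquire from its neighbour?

Underlying /q/ is realised as [ɢ] next to /ɴ/; /ɴ/ itself does not change.
/q/ is voiceless while /ɴ/ is voiced; the output [ɢ] is voiced, matching the trigger — so the feature that spreads is voicing.
The other alternating forms pattern the same way: /p/ → [b] after /m/ (voiceless → voiced, matching voiced); /c/ → [ɟ] after /ɳ/ (voiceless → voiced, matching voiced) — only voicing changes, and always toward the preceding segment.
Nothing changes in [ɴɪvitqɛ]: there the adjacent consonants already agree in voicing (/q/ and /t/ are both voiceless), so this form is consistent with the same rule.

voicing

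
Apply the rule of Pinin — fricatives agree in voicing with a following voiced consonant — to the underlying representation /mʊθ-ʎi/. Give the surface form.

The rule targets /θ/ (voiceless dental fricative), which sits before the trigger /ʎ/ (voiced).
The voiced dental fricative is [ð], so /θ/ → [ð].

[mʊðʎi]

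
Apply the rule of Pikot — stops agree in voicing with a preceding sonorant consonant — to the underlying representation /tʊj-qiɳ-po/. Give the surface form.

[tʊjɢiɳbo]

The rule targets /q/ (voiceless uvular stop), which sits after the trigger /j/ (voiced).
The voiced uvular stop is [ɢ], so /q/ → [ɢ].
The same rule applies at the second boundary: /p/ → [b] next to /ɳ/.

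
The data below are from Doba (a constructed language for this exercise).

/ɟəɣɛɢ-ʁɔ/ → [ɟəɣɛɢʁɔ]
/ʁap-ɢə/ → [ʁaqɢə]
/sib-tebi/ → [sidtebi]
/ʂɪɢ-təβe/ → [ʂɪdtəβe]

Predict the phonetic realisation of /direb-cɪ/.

The data show regressive place assimilation: /p/ → [q] before /ɢ/; /b/ → [d] before /t/; /ɢ/ → [d] before /t/. In each pair only place changes, matching the following consonant, while manner and voice stay constant.
No alternation appears in [ɟəɣɛɢʁɔ]: there the adjacent consonants already agree in place (/ɢ/ and /ʁ/ are both uvular), so this form is consistent with the same rule.
The rule targets /b/ (voiced bilabial stop), which sits before the trigger /c/ (palatal).
Changing only its place to palatal gives [ɟ] — the voiced palatal stop.

[direɟcɪ]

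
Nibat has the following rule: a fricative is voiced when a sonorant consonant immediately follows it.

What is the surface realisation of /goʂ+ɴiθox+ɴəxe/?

/ʂ/ is a voiceless retroflex fricative. The following trigger /ɴ/ is voiced, so /ʂ/ must become voiced as well.
The voiced retroflex fricative is [ʐ], so /ʂ/ → [ʐ].
The same rule applies at the second boundary: /x/ → [ɣ] next to /ɴ/.

[goʐɴiθoɣɴəxe]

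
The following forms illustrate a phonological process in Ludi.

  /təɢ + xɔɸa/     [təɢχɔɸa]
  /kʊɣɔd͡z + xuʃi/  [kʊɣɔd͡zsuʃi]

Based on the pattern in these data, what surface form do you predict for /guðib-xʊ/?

The data show progressive place assimilation: /x/ → [χ] after /ɢ/; /x/ → [s] after /d͡z/. In each pair only place changes, matching the preceding consonant, while manner and voice stay constant.
The rule targets /x/ (voiceless velar fricative), which sits after the trigger /b/ (bilabial).
A voiceless bilabial fricative is [ɸ], so the surface segment is [ɸ].

[guðibɸʊ]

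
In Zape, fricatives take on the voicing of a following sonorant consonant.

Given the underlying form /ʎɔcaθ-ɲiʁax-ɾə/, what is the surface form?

[ʎɔcaðɲiʁaɣɾə]

/θ/ is a voiceless dental fricative. The following trigger /ɲ/ is voiced, so /θ/ must become voiced as well.
The voiced dental fricative is [ð], so /θ/ → [ð].
The same rule applies at the second boundary: /x/ → [ɣ] next to /ɾ/.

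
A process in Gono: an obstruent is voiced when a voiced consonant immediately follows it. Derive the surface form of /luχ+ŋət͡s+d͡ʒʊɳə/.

[luʁŋəd͡zd͡ʒʊɳə]

The rule targets /χ/ (voiceless uvular fricative), which sits before the trigger /ŋ/ (voiced).
Changing only its voicing to voiced gives [ʁ] — the voiced uvular fricative.
At the second juncture, /t͡s/ likewise becomes [d͡z] adjacent to /d͡ʒ/.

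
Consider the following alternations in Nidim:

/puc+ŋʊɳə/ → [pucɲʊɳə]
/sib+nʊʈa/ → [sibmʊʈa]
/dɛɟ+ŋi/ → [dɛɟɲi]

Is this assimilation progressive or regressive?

progressive

Underlying /ŋ/ is realised as [ɲ] next to /c/; /c/ itself does not change.
/ŋ/ is velar while /c/ is palatal; the output [ɲ] is palatal, matching the trigger — so the feature that spreads is place.
The same holds elsewhere in the data: /n/ → [m] after /b/ (alveolar → bilabial, matching bilabial); /ŋ/ → [ɲ] after /ɟ/ (velar → palatal, matching palatal) — only place changes, and always toward the preceding segment.
The trigger is the preceding segment, so the direction is progressive (perseverative).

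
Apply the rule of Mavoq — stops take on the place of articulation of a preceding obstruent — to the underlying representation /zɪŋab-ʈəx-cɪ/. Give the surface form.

The rule targets /ʈ/ (voiceless retroflex stop), which sits after the trigger /b/ (bilabial).
The voiceless bilabial stop is [p], so /ʈ/ → [p].
At the second juncture, /c/ likewise becomes [k] adjacent to /x/.

[zɪŋabpəxkɪ]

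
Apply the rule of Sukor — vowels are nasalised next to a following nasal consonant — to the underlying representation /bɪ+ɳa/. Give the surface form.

[bɪ̃ɳa]

/ɪ/ sits next to the nasal /ɳ/ and is therefore nasalised to [ɪ̃].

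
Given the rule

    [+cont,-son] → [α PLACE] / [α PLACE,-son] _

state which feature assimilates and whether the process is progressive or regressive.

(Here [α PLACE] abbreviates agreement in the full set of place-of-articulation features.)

progressive place assimilation

The shared variable α links the value of the place features (abbreviated [PLACE]) on the target to the same value on the neighbouring segment, so place is the feature that assimilates.
Since the environment is written before the underscore, the trigger precedes the target; the direction is progressive.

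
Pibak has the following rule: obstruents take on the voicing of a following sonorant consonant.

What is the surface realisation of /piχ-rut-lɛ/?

/χ/ is a voiceless uvular fricative. The following trigger /r/ is voiced, so /χ/ must become voiced as well.
Changing only its voicing to voiced gives [ʁ] — the voiced uvular fricative.
At the second juncture, /t/ likewise becomes [d] adjacent to /l/.

[piʁrudlɛ]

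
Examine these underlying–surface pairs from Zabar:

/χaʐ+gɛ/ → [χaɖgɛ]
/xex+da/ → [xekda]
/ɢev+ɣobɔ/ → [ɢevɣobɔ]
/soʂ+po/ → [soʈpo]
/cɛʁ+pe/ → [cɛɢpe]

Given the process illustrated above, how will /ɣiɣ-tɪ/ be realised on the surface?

The data show regressive manner assimilation: /ʐ/ → [ɖ] before /g/; /x/ → [k] before /d/; /ʂ/ → [ʈ] before /p/; /ʁ/ → [ɢ] before /p/. In each pair only manner changes, matching the following consonant, while place and voice stay constant.
No alternation appears in [ɢevɣobɔ]: there the adjacent consonants already agree in manner (/v/ and /ɣ/ are both fricatives), so this form is consistent with the same rule.
The rule targets /ɣ/ (voiced velar fricative), which sits before the trigger /t/ (stop).
A voiced velar stop is [g], so the surface segment is [g].

[ɣigtɪ]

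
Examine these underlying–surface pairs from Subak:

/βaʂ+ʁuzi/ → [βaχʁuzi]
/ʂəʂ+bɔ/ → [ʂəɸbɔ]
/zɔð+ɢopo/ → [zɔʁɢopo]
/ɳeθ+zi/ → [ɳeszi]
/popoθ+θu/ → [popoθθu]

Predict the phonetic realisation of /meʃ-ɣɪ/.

The data show regressive place assimilation: /ʂ/ → [χ] before /ʁ/; /ʂ/ → [ɸ] before /b/; /ð/ → [ʁ] before /ɢ/; /θ/ → [s] before /z/. In each pair only place changes, matching the following consonant, while manner and voice stay constant.
Nothing changes in [popoθθu]: there the adjacent consonants already agree in place (/θ/ and /θ/ are both dental), so this form is consistent with the same rule.
/ʃ/ is a voiceless postalveolar fricative. The following trigger /ɣ/ is velar, so /ʃ/ must become velar as well.
Changing only its place to velar gives [x] — the voiceless velar fricative.

[mexɣɪ]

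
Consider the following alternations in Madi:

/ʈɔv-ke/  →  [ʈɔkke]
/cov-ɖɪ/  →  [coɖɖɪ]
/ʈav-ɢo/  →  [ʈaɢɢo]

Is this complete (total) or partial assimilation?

The segment that alternates is /v/, which surfaces as [k] when adjacent to /k/.
The output [k] is identical to the trigger /k/ — every feature (place, manner, voicing) has been copied — so this is total assimilation.
The other forms behave the same way: /v/ → [ɖ] before /ɖ/; /v/ → [ɢ] before /ɢ/ — in each case the output is a copy of the following consonant.

total assimilation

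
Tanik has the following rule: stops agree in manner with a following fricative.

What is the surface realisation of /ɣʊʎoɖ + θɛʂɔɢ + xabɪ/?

[ɣʊʎoʐθɛʂɔʁxabɪ]

The rule targets /ɖ/ (voiced retroflex stop), which sits before the trigger /θ/ (fricative).
A voiced retroflex fricative is [ʐ], so the surface segment is [ʐ].
At the second juncture, /ɢ/ likewise becomes [ʁ] adjacent to /x/.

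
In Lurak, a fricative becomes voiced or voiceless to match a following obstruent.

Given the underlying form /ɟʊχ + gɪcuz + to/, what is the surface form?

The rule targets /χ/ (voiceless uvular fricative), which sits before the trigger /g/ (voiced).
A voiced uvular fricative is [ʁ], so the surface segment is [ʁ].
The same rule applies at the second boundary: /z/ → [s] next to /t/.

[ɟʊʁgɪcusto]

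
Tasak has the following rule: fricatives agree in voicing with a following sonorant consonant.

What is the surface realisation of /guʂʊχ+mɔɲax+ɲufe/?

The rule targets /χ/ (voiceless uvular fricative), which sits before the trigger /m/ (voiced).
Changing only its voicing to voiced gives [ʁ] — the voiced uvular fricative.
At the second juncture, /x/ likewise becomes [ɣ] adjacent to /ɲ/.

[guʂʊʁmɔɲaɣɲufe]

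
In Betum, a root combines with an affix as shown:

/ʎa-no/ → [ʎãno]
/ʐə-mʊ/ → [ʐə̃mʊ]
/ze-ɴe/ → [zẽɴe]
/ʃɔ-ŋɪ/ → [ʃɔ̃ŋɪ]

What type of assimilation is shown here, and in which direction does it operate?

regressive nasality assimilation (vowel nasalisation)

The vowel /a/ surfaces as nasalised [ã] next to the following nasal /n/ — it has acquired the [+nasal] feature of its neighbour.
Likewise in the remaining data: /ə/ → [ə̃] before /m/; /e/ → [ẽ] before /ɴ/; /ɔ/ → [ɔ̃] before /ŋ/ — each time a vowel is nasalised next to a following nasal.
Because the conditioning nasal is to the right of the vowel that changes, the process is regressive (anticipatory).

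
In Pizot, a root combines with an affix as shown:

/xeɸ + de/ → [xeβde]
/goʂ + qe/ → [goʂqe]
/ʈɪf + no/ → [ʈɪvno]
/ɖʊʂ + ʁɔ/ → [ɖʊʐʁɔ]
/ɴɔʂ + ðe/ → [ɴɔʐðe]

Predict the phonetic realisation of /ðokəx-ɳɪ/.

The data show regressive voicing assimilation: /ɸ/ → [β] before /d/; /f/ → [v] before /n/; /ʂ/ → [ʐ] before /ʁ/; /ʂ/ → [ʐ] before /ð/. In each pair only voicing changes, matching the following consonant, while place and manner stay constant.
No alternation appears in [goʂqe]: there the adjacent consonants already agree in voicing (/ʂ/ and /q/ are both voiceless), so this form is consistent with the same rule.
/x/ is a voiceless velar fricative. The following trigger /ɳ/ is voiced, so /x/ must become voiced as well.
The voiced velar fricative is [ɣ], so /x/ → [ɣ].

[ðokəɣɳɪ]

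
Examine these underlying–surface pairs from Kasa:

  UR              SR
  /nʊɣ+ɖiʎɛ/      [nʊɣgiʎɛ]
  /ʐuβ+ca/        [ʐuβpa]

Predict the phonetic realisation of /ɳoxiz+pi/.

The data show progressive place assimilation: /ɖ/ → [g] after /ɣ/; /c/ → [p] after /β/. In each pair only place changes, matching the preceding consonant, while manner and voice stay constant.
The rule targets /p/ (voiceless bilabial stop), which sits after the trigger /z/ (alveolar).
A voiceless alveolar stop is [t], so the surface segment is [t].

[ɳoxizti]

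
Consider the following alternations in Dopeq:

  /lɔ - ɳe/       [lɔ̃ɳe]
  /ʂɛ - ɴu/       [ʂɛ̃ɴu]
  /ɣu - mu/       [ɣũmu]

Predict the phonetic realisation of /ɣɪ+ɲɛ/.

[ɣɪ̃ɲɛ]

The data show regressive nasality assimilation (vowel nasalisation): /ɔ/ → [ɔ̃] before /ɳ/; /ɛ/ → [ɛ̃] before /ɴ/; /u/ → [ũ] before /m/ — a vowel is nasalised by an immediately following nasal consonant.
The vowel /ɪ/ is adjacent to the following nasal /ɲ/, so it acquires [+nasal] and surfaces as [ɪ̃].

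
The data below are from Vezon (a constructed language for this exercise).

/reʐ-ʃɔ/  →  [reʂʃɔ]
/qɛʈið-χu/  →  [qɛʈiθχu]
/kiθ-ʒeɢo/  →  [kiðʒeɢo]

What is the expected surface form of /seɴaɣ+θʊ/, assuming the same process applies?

The data show regressive voicing assimilation: /ʐ/ → [ʂ] before /ʃ/; /ð/ → [θ] before /χ/; /θ/ → [ð] before /ʒ/. In each pair only voicing changes, matching the following consonant, while place and manner stay constant.
/ɣ/ is a voiced velar fricative. The following trigger /θ/ is voiceless, so /ɣ/ must become voiceless as well.
The voiceless velar fricative is [x], so /ɣ/ → [x].

[seɴaxθʊ]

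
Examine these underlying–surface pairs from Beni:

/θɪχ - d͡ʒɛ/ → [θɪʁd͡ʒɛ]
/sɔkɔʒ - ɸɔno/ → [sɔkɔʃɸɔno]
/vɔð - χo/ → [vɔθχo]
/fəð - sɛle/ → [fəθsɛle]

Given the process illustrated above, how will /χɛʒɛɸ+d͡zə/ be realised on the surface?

The data show regressive voicing assimilation: /χ/ → [ʁ] before /d͡ʒ/; /ʒ/ → [ʃ] before /ɸ/; /ð/ → [θ] before /χ/; /ð/ → [θ] before /s/. In each pair only voicing changes, matching the following consonant, while place and manner stay constant.
The rule targets /ɸ/ (voiceless bilabial fricative), which sits before the trigger /d͡z/ (voiced).
The voiced bilabial fricative is [β], so /ɸ/ → [β].

[χɛʒɛβd͡zə]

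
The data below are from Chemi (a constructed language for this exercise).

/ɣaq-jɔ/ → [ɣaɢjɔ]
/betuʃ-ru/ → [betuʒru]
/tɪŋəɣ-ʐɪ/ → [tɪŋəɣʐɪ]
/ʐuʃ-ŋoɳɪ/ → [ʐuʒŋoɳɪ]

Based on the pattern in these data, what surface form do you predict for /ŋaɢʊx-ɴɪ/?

The data show regressive voicing assimilation: /q/ → [ɢ] before /j/; /ʃ/ → [ʒ] before /r/; /ʃ/ → [ʒ] before /ŋ/. In each pair only voicing changes, matching the following consonant, while place and manner stay constant.
Nothing changes in [tɪŋəɣʐɪ]: there the adjacent consonants already agree in voicing (/ɣ/ and /ʐ/ are both voiced), so this form is consistent with the same rule.
The rule targets /x/ (voiceless velar fricative), which sits before the trigger /ɴ/ (voiced).
Changing only its voicing to voiced gives [ɣ] — the voiced velar fricative.

[ŋaɢʊɣɴɪ]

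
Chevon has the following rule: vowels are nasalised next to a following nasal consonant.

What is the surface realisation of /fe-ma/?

[fẽma]

/e/ sits next to the nasal /m/ and is therefore nasalised to [ẽ].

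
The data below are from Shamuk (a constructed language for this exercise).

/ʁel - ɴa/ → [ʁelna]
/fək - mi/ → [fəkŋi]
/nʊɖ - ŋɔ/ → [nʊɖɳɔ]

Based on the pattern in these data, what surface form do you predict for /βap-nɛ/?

The data show progressive place assimilation: /ɴ/ → [n] after /l/; /m/ → [ŋ] after /k/; /ŋ/ → [ɳ] after /ɖ/. In each pair only place changes, matching the preceding consonant, while manner and voice stay constant.
/n/ is a voiced alveolar nasal. The preceding trigger /p/ is bilabial, so /n/ must become bilabial as well.
A voiced bilabial nasal is [m], so the surface segment is [m].

[βapmɛ]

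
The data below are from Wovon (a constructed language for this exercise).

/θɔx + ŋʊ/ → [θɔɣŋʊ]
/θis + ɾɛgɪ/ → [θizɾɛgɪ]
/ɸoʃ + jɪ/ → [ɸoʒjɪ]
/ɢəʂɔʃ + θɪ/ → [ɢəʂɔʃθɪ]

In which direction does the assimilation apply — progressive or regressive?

The segment that alternates is /x/, which surfaces as [ɣ] when adjacent to /ŋ/.
/x/ is voiceless while /ŋ/ is voiced; the output [ɣ] is voiced, matching the trigger — so the feature that spreads is voicing.
The other alternating forms pattern the same way: /s/ → [z] before /ɾ/ (voiceless → voiced, matching voiced); /ʃ/ → [ʒ] before /j/ (voiceless → voiced, matching voiced) — only voicing changes, and always toward the following segment.
No alternation appears in [ɢəʂɔʃθɪ]: there the adjacent consonants already agree in voicing (/ʃ/ and /θ/ are both voiceless), so this form is consistent with the same rule.
The trigger is the following segment, so the direction is regressive (anticipatory).

regressive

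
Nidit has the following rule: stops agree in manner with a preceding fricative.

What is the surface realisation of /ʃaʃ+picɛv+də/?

[ʃaʃɸicɛvzə]

The rule targets /p/ (voiceless bilabial stop), which sits after the trigger /ʃ/ (fricative).
The voiceless bilabial fricative is [ɸ], so /p/ → [ɸ].
The same rule applies at the second boundary: /d/ → [z] next to /v/.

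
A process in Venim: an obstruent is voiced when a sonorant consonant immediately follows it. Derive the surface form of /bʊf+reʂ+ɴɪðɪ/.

/f/ is a voiceless labiodental fricative. The following trigger /r/ is voiced, so /f/ must become voiced as well.
Changing only its voicing to voiced gives [v] — the voiced labiodental fricative.
At the second juncture, /ʂ/ likewise becomes [ʐ] adjacent to /ɴ/.

[bʊvreʐɴɪðɪ]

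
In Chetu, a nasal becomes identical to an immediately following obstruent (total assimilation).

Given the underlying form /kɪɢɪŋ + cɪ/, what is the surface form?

[kɪɢɪccɪ]

/ŋ/ is the segment targeted by the rule; it sits immediately before /c/, so it assimilates completely and surfaces as [c].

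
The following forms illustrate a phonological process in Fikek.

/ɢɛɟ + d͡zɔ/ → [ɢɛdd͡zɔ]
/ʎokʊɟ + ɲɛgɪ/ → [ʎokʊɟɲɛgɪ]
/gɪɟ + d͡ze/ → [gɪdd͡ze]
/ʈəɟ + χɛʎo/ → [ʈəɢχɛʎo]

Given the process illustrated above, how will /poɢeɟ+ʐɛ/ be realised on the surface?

The data show regressive place assimilation: /ɟ/ → [d] before /d͡z/; /ɟ/ → [ɢ] before /χ/. In each pair only place changes, matching the following consonant, while manner and voice stay constant.
Nothing changes in [ʎokʊɟɲɛgɪ]: there the adjacent consonants already agree in place (/ɟ/ and /ɲ/ are both palatal), so this form is consistent with the same rule.
/ɟ/ is a voiced palatal stop. The following trigger /ʐ/ is retroflex, so /ɟ/ must become retroflex as well.
The voiced retroflex stop is [ɖ], so /ɟ/ → [ɖ].

[poɢeɖʐɛ]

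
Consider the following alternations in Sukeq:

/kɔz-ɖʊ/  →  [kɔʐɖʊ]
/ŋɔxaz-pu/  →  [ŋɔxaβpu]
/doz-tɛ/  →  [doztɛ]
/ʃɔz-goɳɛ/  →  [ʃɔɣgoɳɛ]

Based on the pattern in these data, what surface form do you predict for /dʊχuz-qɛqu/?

[dʊχuʁqɛqu]

The data show regressive place assimilation: /z/ → [ʐ] before /ɖ/; /z/ → [β] before /p/; /z/ → [ɣ] before /g/. In each pair only place changes, matching the following consonant, while manner and voice stay constant.
Nothing changes in [doztɛ]: there the adjacent consonants already agree in place (/z/ and /t/ are both alveolar), so this form is consistent with the same rule.
/z/ is a voiced alveolar fricative. The following trigger /q/ is uvular, so /z/ must become uvular as well.
A voiced uvular fricative is [ʁ], so the surface segment is [ʁ].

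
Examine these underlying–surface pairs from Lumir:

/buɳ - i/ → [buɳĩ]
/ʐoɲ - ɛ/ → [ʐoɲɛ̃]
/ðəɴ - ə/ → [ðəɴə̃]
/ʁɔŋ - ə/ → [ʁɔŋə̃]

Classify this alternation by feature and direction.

The vowel /i/ surfaces as nasalised [ĩ] next to the preceding nasal /ɳ/ — it has acquired the [+nasal] feature of its neighbour.
The other forms show the same pattern: /ɛ/ → [ɛ̃] after /ɲ/; /ə/ → [ə̃] after /ɴ/; /ə/ → [ə̃] after /ŋ/ — each time a vowel is nasalised next to a preceding nasal.
Because the conditioning nasal is to the left of the vowel that changes, the process is progressive (perseverative).

progressive nasality assimilation (vowel nasalisation)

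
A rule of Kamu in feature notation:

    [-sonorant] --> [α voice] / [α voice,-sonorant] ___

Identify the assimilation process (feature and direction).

The shared variable α links the value of [voice] on the target to the same value on the neighbouring segment, so voicing is the feature that assimilates.
Since the environment is written before the underscore, the trigger precedes the target; the direction is progressive.

progressive voicing assimilation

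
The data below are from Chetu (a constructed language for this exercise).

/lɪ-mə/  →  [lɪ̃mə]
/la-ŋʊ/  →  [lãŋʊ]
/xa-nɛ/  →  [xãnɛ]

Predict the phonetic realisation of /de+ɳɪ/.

The data show regressive nasality assimilation (vowel nasalisation): /ɪ/ → [ɪ̃] before /m/; /a/ → [ã] before /ŋ/; /a/ → [ã] before /n/ — a vowel is nasalised by an immediately following nasal consonant.
/e/ sits next to the nasal /ɳ/ and is therefore nasalised to [ẽ].

[dẽɳɪ]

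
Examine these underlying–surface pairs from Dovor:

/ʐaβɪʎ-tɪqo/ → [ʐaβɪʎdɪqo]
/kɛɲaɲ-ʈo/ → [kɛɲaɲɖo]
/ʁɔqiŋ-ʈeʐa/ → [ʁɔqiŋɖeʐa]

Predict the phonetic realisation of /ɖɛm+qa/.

[ɖɛmɢa]

The data show progressive voicing assimilation: /t/ → [d] after /ʎ/; /ʈ/ → [ɖ] after /ɲ/; /ʈ/ → [ɖ] after /ŋ/. In each pair only voicing changes, matching the preceding consonant, while place and manner stay constant.
The rule targets /q/ (voiceless uvular stop), which sits after the trigger /m/ (voiced).
Changing only its voicing to voiced gives [ɢ] — the voiced uvular stop.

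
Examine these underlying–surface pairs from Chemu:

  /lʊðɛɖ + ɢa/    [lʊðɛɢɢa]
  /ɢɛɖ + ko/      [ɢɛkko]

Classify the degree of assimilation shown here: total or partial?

Underlying /ɖ/ is realised as [k] next to /k/; /k/ itself does not change.
The output [k] is identical to the trigger /k/ — every feature (place, manner, voicing) has been copied — so this is total assimilation.
The other form behaves the same way: /ɖ/ → [ɢ] before /ɢ/ — in each case the output is a copy of the following consonant.

total assimilation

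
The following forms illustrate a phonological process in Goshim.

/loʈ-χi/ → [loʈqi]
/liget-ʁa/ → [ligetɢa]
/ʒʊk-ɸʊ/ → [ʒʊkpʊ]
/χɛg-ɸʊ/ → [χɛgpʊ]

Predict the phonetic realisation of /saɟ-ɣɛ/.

[saɟgɛ]

The data show progressive manner assimilation: /χ/ → [q] after /ʈ/; /ʁ/ → [ɢ] after /t/; /ɸ/ → [p] after /k/; /ɸ/ → [p] after /g/. In each pair only manner changes, matching the preceding consonant, while place and voice stay constant.
The rule targets /ɣ/ (voiced velar fricative), which sits after the trigger /ɟ/ (stop).
The voiced velar stop is [g], so /ɣ/ → [g].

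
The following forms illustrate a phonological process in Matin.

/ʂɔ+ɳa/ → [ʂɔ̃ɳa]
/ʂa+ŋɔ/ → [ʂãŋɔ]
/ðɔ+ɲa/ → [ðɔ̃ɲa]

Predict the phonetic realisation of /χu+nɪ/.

The data show regressive nasality assimilation (vowel nasalisation): /ɔ/ → [ɔ̃] before /ɳ/; /a/ → [ã] before /ŋ/; /ɔ/ → [ɔ̃] before /ɲ/ — a vowel is nasalised by an immediately following nasal consonant.
/u/ sits next to the nasal /n/ and is therefore nasalised to [ũ].

[χũnɪ]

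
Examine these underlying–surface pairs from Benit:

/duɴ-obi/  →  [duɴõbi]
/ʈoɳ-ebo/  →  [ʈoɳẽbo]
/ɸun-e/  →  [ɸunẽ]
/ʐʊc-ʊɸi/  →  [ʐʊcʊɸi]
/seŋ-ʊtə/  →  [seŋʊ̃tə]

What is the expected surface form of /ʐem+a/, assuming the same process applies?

[ʐemã]

The data show progressive nasality assimilation (vowel nasalisation): /o/ → [õ] after /ɴ/; /e/ → [ẽ] after /ɳ/; /e/ → [ẽ] after /n/; /ʊ/ → [ʊ̃] after /ŋ/ — a vowel is nasalised by an immediately preceding nasal consonant.
No change occurs in [ʐʊcʊɸi] because the vowel at the boundary is adjacent to an oral consonant, not a nasal (/ʊ/ next to /c/).
The vowel /a/ is adjacent to the preceding nasal /m/, so it acquires [+nasal] and surfaces as [ã].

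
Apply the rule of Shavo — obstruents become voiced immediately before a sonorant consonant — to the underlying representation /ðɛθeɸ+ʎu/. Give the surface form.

/ɸ/ is a voiceless bilabial fricative. The following trigger /ʎ/ is voiced, so /ɸ/ must become voiced as well.
Changing only its voicing to voiced gives [β] — the voiced bilabial fricative.

[ðɛθeβʎu]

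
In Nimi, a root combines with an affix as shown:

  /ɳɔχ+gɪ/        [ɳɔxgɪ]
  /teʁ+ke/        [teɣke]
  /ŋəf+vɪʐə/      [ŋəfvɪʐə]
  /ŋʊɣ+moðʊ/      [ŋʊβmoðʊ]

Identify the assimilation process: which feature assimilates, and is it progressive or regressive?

regressive place assimilation

Comparing underlying and surface forms, /χ/ → [x] is the alternation; the neighbouring /g/ is constant.
The change uvular → velar matches the place of the following /g/, identifying this as place assimilation.
Manner and voice are unchanged, so the assimilation is partial, not total.
The other alternating forms pattern the same way: /ʁ/ → [ɣ] before /k/ (uvular → velar, matching velar); /ɣ/ → [β] before /m/ (velar → bilabial, matching bilabial) — only place changes, and always toward the following segment.
No alternation appears in [ŋəfvɪʐə]: there the adjacent consonants already agree in place (/f/ and /v/ are both labiodental), so this form is consistent with the same rule.
The trigger is the following segment, so the direction is regressive (anticipatory).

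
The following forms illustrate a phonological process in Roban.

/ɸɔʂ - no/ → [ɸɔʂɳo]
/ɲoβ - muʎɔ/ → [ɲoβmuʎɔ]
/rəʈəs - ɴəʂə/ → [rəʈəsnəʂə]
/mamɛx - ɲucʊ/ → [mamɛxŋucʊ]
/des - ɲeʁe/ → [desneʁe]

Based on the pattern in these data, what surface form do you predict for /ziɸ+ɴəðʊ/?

[ziɸməðʊ]

The data show progressive place assimilation: /n/ → [ɳ] after /ʂ/; /ɴ/ → [n] after /s/; /ɲ/ → [ŋ] after /x/; /ɲ/ → [n] after /s/. In each pair only place changes, matching the preceding consonant, while manner and voice stay constant.
No alternation appears in [ɲoβmuʎɔ]: there the adjacent consonants already agree in place (/m/ and /β/ are both bilabial), so this form is consistent with the same rule.
/ɴ/ is a voiced uvular nasal. The preceding trigger /ɸ/ is bilabial, so /ɴ/ must become bilabial as well.
The voiced bilabial nasal is [m], so /ɴ/ → [m].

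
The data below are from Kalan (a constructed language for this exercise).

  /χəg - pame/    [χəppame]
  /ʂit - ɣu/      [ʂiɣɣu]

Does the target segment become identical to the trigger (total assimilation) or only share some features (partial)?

Comparing underlying and surface forms, /g/ → [p] is the alternation; the neighbouring /p/ is constant.
The output [p] is identical to the trigger /p/ — every feature (place, manner, voicing) has been copied — so this is total assimilation.
The remaining alternation confirms this: /t/ → [ɣ] before /ɣ/ — in each case the output is a copy of the following consonant.

total assimilation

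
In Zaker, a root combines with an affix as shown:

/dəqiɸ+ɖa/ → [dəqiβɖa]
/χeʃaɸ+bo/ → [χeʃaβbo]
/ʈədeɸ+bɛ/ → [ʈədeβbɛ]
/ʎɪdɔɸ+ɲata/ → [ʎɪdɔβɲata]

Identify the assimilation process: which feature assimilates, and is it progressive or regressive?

regressive voicing assimilation

Comparing underlying and surface forms, /ɸ/ → [β] is the alternation; the neighbouring /ɖ/ is constant.
The change voiceless → voiced matches the voicing of the following /ɖ/, identifying this as voicing assimilation.
Place and manner are unchanged, so the assimilation is partial, not total.
The other alternating forms pattern the same way: /ɸ/ → [β] before /b/ (voiceless → voiced, matching voiced); /ɸ/ → [β] before /ɲ/ (voiceless → voiced, matching voiced) — only voicing changes, and always toward the following segment.
The trigger is the following segment, so the direction is regressive (anticipatory).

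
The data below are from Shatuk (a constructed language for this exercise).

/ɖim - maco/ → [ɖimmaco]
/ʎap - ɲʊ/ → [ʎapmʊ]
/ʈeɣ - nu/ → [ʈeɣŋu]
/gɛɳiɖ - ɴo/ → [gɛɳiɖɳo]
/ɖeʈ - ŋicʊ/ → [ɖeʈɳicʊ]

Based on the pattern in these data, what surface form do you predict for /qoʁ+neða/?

The data show progressive place assimilation: /ɲ/ → [m] after /p/; /n/ → [ŋ] after /ɣ/; /ɴ/ → [ɳ] after /ɖ/; /ŋ/ → [ɳ] after /ʈ/. In each pair only place changes, matching the preceding consonant, while manner and voice stay constant.
Nothing changes in [ɖimmaco]: there the adjacent consonants already agree in place (/m/ and /m/ are both bilabial), so this form is consistent with the same rule.
/n/ is a voiced alveolar nasal. The preceding trigger /ʁ/ is uvular, so /n/ must become uvular as well.
A voiced uvular nasal is [ɴ], so the surface segment is [ɴ].

[qoʁɴeða]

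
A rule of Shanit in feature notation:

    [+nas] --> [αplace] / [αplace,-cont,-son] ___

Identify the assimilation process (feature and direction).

progressive place assimilation

The rule copies the place features (abbreviated [place]) from the environment onto the target, so the assimilating feature is place.
The conditioning segment sits to the left of the focus bar, meaning the trigger precedes the segment that changes — progressive assimilation.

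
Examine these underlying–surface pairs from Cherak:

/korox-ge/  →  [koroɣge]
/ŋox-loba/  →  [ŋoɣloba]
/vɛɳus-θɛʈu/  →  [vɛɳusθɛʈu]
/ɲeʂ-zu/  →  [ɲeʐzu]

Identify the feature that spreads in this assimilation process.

The segment that alternates is /x/, which surfaces as [ɣ] when adjacent to /g/.
The change voiceless → voiced matches the voicing of the following /g/, identifying this as voicing assimilation.
The same holds elsewhere in the data: /x/ → [ɣ] before /l/ (voiceless → voiced, matching voiced); /ʂ/ → [ʐ] before /z/ (voiceless → voiced, matching voiced) — only voicing changes, and always toward the following segment.
No alternation appears in [vɛɳusθɛʈu]: there the adjacent consonants already agree in voicing (/s/ and /θ/ are both voiceless), so this form is consistent with the same rule.

voicing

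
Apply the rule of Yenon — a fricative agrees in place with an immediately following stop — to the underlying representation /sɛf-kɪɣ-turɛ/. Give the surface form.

The rule targets /f/ (voiceless labiodental fricative), which sits before the trigger /k/ (velar).
The voiceless velar fricative is [x], so /f/ → [x].
At the second juncture, /ɣ/ likewise becomes [z] adjacent to /t/.

[sɛxkɪzturɛ]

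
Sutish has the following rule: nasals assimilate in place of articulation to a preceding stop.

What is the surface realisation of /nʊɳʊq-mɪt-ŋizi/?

/m/ is a voiced bilabial nasal. The preceding trigger /q/ is uvular, so /m/ must become uvular as well.
The voiced uvular nasal is [ɴ], so /m/ → [ɴ].
The same rule applies at the second boundary: /ŋ/ → [n] next to /t/.

[nʊɳʊqɴɪtnizi]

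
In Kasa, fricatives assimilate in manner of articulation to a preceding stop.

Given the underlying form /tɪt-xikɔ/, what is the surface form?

[tɪtkikɔ]

/x/ is a voiceless velar fricative. The preceding trigger /t/ is a stop, so /x/ must become a stop as well.
A voiceless velar stop is [k], so the surface segment is [k].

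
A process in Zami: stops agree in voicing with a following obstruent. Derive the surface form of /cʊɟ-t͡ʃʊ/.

[cʊct͡ʃʊ]

The rule targets /ɟ/ (voiced palatal stop), which sits before the trigger /t͡ʃ/ (voiceless).
Changing only its voicing to voiceless gives [c] — the voiceless palatal stop.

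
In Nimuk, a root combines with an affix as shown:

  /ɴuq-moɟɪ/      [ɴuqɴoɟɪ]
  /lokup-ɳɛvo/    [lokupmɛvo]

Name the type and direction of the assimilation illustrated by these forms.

progressive place assimilation

Comparing underlying and surface forms, /m/ → [ɴ] is the alternation; the neighbouring /q/ is constant.
/m/ is bilabial while /q/ is uvular; the output [ɴ] is uvular, matching the trigger — so the feature that spreads is place.
Manner and voice are unchanged, so the assimilation is partial, not total.
Checking the remaining alternation: /ɳ/ → [m] after /p/ (retroflex → bilabial, matching bilabial) — only place changes, and always toward the preceding segment.
The trigger is the preceding segment, so the direction is progressive (perseverative).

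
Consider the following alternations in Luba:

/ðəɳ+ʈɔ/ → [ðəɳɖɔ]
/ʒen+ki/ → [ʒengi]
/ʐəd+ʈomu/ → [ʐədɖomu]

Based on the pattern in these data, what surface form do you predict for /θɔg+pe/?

The data show progressive voicing assimilation: /ʈ/ → [ɖ] after /ɳ/; /k/ → [g] after /n/; /ʈ/ → [ɖ] after /d/. In each pair only voicing changes, matching the preceding consonant, while place and manner stay constant.
The rule targets /p/ (voiceless bilabial stop), which sits after the trigger /g/ (voiced).
A voiced bilabial stop is [b], so the surface segment is [b].

[θɔgbe]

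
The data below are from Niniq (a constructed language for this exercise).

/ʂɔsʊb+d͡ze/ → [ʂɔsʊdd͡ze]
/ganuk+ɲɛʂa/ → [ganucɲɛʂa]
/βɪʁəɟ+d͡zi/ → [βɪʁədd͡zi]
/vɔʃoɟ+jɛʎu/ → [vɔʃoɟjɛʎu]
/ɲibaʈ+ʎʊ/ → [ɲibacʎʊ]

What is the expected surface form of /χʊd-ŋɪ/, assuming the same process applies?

The data show regressive place assimilation: /b/ → [d] before /d͡z/; /k/ → [c] before /ɲ/; /ɟ/ → [d] before /d͡z/; /ʈ/ → [c] before /ʎ/. In each pair only place changes, matching the following consonant, while manner and voice stay constant.
No alternation appears in [vɔʃoɟjɛʎu]: there the adjacent consonants already agree in place (/ɟ/ and /j/ are both palatal), so this form is consistent with the same rule.
/d/ is a voiced alveolar stop. The following trigger /ŋ/ is velar, so /d/ must become velar as well.
The voiced velar stop is [g], so /d/ → [g].

[χʊgŋɪ]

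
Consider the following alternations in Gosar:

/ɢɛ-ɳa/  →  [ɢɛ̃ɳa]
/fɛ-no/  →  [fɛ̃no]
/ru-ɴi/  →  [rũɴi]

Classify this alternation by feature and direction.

regressive nasality assimilation (vowel nasalisation)

The vowel /ɛ/ surfaces as nasalised [ɛ̃] next to the following nasal /ɳ/ — it has acquired the [+nasal] feature of its neighbour.
Likewise in the remaining data: /ɛ/ → [ɛ̃] before /n/; /u/ → [ũ] before /ɴ/ — each time a vowel is nasalised next to a following nasal.
Because the conditioning nasal is to the right of the vowel that changes, the process is regressive (anticipatory).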